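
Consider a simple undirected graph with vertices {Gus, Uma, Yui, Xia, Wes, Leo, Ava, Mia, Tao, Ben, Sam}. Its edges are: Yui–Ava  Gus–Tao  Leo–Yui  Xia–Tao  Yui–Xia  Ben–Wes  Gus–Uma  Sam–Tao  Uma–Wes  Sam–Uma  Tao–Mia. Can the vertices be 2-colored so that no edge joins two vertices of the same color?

Yes

Color {Uma, Yui, Tao, Ben} black and {Gus, Xia, Wes, Leo, Ava, Mia, Sam} white. No edge joins two same-colored vertices, so the graph is bipartite.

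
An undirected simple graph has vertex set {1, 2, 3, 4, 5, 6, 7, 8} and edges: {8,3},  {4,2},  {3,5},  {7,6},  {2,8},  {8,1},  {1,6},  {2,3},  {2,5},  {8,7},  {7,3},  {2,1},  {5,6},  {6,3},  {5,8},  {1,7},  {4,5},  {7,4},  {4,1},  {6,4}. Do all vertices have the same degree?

Yes

Degrees: 1:5, 2:5, 3:5, 4:5, 5:5, 6:5, 7:5, 8:5
All degrees equal 5; the graph is regular.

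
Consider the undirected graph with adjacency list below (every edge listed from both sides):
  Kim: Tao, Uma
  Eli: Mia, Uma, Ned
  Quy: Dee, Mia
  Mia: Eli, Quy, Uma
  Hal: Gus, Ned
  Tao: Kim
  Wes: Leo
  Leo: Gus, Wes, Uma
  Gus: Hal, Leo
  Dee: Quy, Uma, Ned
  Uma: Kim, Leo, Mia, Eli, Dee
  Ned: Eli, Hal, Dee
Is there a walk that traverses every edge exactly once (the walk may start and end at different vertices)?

Degrees: Kim:2, Eli:3, Quy:2, Mia:3, Hal:2, Tao:1, Wes:1, Leo:3, Gus:2, Dee:3, Uma:5, Ned:3
Odd-degree vertices: Eli, Mia, Tao, Wes, Leo, Dee, Uma, Ned (8 total).
With 8 odd-degree vertices (more than two), no single trail can use every edge.

No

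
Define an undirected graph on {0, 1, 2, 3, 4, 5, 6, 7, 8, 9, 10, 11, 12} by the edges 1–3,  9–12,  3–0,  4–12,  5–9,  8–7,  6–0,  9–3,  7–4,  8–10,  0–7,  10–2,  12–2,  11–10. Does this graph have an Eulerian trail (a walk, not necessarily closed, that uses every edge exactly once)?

Degrees: 0:3, 1:1, 2:2, 3:3, 4:2, 5:1, 6:1, 7:3, 8:2, 9:3, 10:3, 11:1, 12:3
Odd-degree vertices: 0, 1, 3, 5, 6, 7, 9, 10, 11, 12 (10 total).
With 10 odd-degree vertices (more than two), no single trail can use every edge.

No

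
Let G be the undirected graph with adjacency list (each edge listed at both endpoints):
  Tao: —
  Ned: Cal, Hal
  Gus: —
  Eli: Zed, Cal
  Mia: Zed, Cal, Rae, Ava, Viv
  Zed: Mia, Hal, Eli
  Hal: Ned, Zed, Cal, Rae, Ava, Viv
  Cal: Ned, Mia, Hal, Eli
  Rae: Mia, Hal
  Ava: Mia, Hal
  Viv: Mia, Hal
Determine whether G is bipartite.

Ned-Cal-Hal-Ned is an odd cycle (length 3), and a bipartite graph can contain only even cycles.

No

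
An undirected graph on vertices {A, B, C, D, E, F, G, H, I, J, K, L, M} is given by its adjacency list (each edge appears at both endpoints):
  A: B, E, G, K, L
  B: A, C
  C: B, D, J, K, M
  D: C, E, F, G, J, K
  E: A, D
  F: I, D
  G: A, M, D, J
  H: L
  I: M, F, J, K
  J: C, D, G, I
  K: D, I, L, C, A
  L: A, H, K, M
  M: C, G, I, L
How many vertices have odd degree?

4

Degrees: A:5, B:2, C:5, D:6, E:2, F:2, G:4, H:1, I:4, J:4, K:5, L:4, M:4
Odd-degree vertices: A, C, H, K.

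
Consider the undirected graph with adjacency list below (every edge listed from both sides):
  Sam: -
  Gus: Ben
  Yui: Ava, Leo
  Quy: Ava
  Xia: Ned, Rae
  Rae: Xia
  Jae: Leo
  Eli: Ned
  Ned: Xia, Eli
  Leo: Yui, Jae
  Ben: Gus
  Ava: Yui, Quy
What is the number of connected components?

4

Component: {Sam}
Component: {Gus, Ben}
Component: {Xia, Rae, Eli, Ned}
Component: {Yui, Quy, Jae, Leo, Ava}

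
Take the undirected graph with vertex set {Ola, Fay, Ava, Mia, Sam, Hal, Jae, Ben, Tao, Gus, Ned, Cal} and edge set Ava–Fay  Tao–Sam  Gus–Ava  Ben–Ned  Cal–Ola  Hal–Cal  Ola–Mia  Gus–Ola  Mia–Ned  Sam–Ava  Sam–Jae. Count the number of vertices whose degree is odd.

8

Degrees: Ola:3, Fay:1, Ava:3, Mia:2, Sam:3, Hal:1, Jae:1, Ben:1, Tao:1, Gus:2, Ned:2, Cal:2
Odd-degree vertices: Ola, Fay, Ava, Sam, Hal, Jae, Ben, Tao.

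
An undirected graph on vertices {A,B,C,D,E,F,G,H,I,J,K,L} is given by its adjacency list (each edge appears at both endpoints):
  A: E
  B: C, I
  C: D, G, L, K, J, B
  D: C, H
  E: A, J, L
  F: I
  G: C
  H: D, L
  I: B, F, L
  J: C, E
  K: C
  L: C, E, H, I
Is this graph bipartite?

A valid 2-coloring puts {C, E, H, I} on one side and {A, B, D, F, G, J, K, L} on the other; every edge crosses between the two sides.

Yes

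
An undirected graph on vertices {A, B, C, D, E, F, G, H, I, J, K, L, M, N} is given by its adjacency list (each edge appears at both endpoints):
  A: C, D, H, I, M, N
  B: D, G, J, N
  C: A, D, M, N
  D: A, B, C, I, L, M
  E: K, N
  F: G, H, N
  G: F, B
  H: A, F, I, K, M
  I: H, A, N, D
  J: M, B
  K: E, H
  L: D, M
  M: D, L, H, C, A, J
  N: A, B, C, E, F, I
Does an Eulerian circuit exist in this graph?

Degrees: A:6, B:4, C:4, D:6, E:2, F:3, G:2, H:5, I:4, J:2, K:2, L:2, M:6, N:6
Vertices with odd degree: F, H. An Eulerian circuit requires all degrees even.

No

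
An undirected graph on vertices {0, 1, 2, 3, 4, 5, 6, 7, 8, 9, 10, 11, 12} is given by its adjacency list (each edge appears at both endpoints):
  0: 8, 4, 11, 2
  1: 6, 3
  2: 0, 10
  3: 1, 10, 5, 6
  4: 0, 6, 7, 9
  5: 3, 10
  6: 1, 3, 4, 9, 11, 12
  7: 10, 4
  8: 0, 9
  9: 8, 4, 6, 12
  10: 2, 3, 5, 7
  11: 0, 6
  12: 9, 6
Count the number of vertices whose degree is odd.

Degrees: 0:4, 1:2, 2:2, 3:4, 4:4, 5:2, 6:6, 7:2, 8:2, 9:4, 10:4, 11:2, 12:2
Odd-degree vertices: none.

0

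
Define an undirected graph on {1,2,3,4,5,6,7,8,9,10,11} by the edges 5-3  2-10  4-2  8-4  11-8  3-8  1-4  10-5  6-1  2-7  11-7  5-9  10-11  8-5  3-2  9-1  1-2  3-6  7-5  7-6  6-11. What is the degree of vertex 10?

3

Neighbors of 10: 2, 5, 11.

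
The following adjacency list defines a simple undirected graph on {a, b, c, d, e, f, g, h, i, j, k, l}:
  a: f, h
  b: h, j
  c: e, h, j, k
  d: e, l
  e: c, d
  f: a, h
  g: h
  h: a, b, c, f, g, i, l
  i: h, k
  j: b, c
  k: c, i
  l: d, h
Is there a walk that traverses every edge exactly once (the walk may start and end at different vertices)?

Yes

Degrees: a:2, b:2, c:4, d:2, e:2, f:2, g:1, h:7, i:2, j:2, k:2, l:2
Odd-degree vertices: g, h (2 total).
With 2 odd-degree vertices and all edges in one connected piece, an Eulerian trail exists (from g to h).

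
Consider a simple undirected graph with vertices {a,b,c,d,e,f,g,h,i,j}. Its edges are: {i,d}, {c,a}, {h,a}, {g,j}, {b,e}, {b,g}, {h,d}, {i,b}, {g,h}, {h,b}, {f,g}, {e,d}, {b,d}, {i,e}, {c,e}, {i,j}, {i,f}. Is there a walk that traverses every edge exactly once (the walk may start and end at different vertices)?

Yes

Degrees: a:2, b:5, c:2, d:4, e:4, f:2, g:4, h:4, i:5, j:2
Odd-degree vertices: b, i (2 total).
With 2 odd-degree vertices and all edges in one connected piece, an Eulerian trail exists (from b to i).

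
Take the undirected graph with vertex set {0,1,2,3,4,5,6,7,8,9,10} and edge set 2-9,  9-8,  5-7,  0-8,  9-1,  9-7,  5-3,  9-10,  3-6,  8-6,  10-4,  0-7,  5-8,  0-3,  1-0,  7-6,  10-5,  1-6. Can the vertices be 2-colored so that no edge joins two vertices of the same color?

Yes

Color {1, 2, 3, 7, 8, 10} black and {0, 4, 5, 6, 9} white. No edge joins two same-colored vertices, so the graph is bipartite.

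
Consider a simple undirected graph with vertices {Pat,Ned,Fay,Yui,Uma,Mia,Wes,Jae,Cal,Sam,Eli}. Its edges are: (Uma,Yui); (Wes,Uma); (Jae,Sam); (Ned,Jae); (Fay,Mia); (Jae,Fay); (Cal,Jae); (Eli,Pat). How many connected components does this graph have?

3

Component: {Pat, Eli}
Component: {Yui, Uma, Wes}
Component: {Ned, Fay, Mia, Jae, Cal, Sam}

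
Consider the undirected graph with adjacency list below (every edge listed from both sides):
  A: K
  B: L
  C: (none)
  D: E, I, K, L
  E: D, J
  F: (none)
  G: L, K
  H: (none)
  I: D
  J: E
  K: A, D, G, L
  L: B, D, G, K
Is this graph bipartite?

No

The cycle G-K-L-G has length 3, which is odd, so the graph is not bipartite.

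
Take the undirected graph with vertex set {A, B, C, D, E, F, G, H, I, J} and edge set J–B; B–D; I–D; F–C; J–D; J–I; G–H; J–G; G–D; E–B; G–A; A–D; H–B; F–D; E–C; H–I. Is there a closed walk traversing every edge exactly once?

No

Degrees: A:2, B:4, C:2, D:6, E:2, F:2, G:4, H:3, I:3, J:4
Vertices with odd degree: H, I. An Eulerian circuit requires all degrees even.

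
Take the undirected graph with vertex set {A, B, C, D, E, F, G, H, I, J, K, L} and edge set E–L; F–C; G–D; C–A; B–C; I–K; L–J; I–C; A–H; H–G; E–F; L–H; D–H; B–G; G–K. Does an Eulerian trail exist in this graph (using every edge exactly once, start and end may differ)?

Degrees: A:2, B:2, C:4, D:2, E:2, F:2, G:4, H:4, I:2, J:1, K:2, L:3
Odd-degree vertices: J, L (2 total).
With 2 odd-degree vertices and all edges in one connected piece, an Eulerian trail exists (from J to L).

Yes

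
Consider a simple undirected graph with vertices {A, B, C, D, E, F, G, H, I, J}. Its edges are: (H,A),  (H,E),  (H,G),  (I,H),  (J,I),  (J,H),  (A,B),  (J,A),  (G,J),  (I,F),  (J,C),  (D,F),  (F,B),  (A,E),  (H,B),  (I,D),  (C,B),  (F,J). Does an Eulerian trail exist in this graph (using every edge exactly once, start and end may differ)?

Degrees: A:4, B:4, C:2, D:2, E:2, F:4, G:2, H:6, I:4, J:6
Odd-degree vertices: none (0 total).
With 0 odd-degree vertices and all edges in one connected piece, an Eulerian trail exists.

Yes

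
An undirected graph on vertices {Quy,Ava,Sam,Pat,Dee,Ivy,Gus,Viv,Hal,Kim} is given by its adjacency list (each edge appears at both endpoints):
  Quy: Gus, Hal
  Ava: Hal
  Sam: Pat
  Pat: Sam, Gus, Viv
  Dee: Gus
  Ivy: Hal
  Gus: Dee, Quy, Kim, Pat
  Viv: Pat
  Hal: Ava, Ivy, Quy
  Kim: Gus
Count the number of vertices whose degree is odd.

8

Degrees: Quy:2, Ava:1, Sam:1, Pat:3, Dee:1, Ivy:1, Gus:4, Viv:1, Hal:3, Kim:1
Odd-degree vertices: Ava, Sam, Pat, Dee, Ivy, Viv, Hal, Kim.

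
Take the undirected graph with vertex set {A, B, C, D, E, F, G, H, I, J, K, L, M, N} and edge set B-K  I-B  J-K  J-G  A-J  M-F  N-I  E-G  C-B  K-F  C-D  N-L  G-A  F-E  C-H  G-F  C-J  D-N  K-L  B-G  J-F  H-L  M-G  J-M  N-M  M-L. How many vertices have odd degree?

2

Degrees: A:2, B:4, C:4, D:2, E:2, F:5, G:6, H:2, I:2, J:6, K:4, L:4, M:5, N:4
Odd-degree vertices: F, M.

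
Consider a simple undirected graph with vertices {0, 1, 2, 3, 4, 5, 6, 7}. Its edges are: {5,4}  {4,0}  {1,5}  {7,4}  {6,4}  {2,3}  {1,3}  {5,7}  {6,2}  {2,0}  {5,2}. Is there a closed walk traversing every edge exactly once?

Degrees: 0:2, 1:2, 2:4, 3:2, 4:4, 5:4, 6:2, 7:2
Every vertex has even degree and the edges form a single connected piece, so an Eulerian circuit exists.

Yes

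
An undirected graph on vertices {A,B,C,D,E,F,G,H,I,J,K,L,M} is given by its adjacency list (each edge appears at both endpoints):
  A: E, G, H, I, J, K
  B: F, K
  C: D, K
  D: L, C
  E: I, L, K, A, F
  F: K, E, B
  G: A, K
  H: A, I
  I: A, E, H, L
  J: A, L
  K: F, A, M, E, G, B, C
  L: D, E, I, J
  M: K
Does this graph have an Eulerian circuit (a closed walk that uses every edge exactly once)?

No

Degrees: A:6, B:2, C:2, D:2, E:5, F:3, G:2, H:2, I:4, J:2, K:7, L:4, M:1
E, F, K, M have odd degree; an Eulerian circuit needs every degree to be even, so none exists.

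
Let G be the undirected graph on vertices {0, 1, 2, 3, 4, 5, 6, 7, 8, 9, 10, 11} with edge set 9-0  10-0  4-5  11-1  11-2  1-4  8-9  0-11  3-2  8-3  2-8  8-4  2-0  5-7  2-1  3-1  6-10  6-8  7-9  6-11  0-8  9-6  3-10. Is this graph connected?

Yes

A breadth-first search from 0 visits 0, 8, 2, 11, 10, 9, 6, 4, 3, 1, 7, 5 — all 12 vertices — so the graph is connected.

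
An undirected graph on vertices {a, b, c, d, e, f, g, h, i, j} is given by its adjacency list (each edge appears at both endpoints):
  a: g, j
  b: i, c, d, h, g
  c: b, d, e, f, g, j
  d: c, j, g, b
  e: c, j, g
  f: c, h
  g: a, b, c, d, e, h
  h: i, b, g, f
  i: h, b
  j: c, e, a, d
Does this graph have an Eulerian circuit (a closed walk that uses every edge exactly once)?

Degrees: a:2, b:5, c:6, d:4, e:3, f:2, g:6, h:4, i:2, j:4
Vertices with odd degree: b, e. An Eulerian circuit requires all degrees even.

No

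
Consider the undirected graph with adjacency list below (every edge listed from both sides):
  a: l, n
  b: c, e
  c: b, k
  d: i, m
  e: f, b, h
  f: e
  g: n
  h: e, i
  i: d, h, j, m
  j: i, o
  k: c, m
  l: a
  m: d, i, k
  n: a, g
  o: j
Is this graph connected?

No

Component: {a, g, l, n}
Component: {b, c, d, e, f, h, i, j, k, m, o}
There are 2 separate components, so the graph is not connected.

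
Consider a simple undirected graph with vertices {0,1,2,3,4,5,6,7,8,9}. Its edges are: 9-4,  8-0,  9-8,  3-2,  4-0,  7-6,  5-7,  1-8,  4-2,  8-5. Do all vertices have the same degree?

Degrees: 0:2, 1:1, 2:2, 3:1, 4:3, 5:2, 6:1, 7:2, 8:4, 9:2
Degrees are not all equal (e.g. deg(1)=1 but deg(8)=4); not regular.

No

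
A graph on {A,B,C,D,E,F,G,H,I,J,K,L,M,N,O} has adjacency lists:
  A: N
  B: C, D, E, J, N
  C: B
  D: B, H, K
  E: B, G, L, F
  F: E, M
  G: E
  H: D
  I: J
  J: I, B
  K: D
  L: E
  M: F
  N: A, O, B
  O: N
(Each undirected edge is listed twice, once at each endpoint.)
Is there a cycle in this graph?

No

|V| = 15, |E| = 14, number of components = 1.
A forest on 15 vertices with 1 component has exactly 14 edges, which matches — so no cycle.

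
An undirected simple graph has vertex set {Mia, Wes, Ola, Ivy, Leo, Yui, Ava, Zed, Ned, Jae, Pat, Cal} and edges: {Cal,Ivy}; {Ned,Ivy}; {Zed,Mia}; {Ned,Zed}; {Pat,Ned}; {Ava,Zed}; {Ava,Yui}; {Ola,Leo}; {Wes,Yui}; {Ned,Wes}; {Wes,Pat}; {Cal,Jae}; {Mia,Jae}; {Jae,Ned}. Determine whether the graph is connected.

Component: {Ola, Leo}
Component: {Mia, Wes, Ivy, Yui, Ava, Zed, Ned, Jae, Pat, Cal}
There are 2 separate components, so the graph is not connected.

No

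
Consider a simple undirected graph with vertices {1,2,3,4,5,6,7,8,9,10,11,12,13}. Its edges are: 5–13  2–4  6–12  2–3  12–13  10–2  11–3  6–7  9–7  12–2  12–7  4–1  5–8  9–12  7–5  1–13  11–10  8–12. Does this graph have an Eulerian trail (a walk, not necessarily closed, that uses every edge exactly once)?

Yes

Degrees: 1:2, 2:4, 3:2, 4:2, 5:3, 6:2, 7:4, 8:2, 9:2, 10:2, 11:2, 12:6, 13:3
Odd-degree vertices: 5, 13 (2 total).
The non-isolated vertices are connected and exactly 2 have odd degree, so an Eulerian trail exists (from 5 to 13).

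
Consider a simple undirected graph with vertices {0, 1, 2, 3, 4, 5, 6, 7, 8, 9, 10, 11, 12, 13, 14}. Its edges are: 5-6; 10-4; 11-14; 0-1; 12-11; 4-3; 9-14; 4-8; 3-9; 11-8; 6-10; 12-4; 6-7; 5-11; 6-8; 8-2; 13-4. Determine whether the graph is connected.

No

Component: {0, 1}
Component: {2, 3, 4, 5, 6, 7, 8, 9, 10, 11, 12, 13, 14}
There are 2 separate components, so the graph is not connected.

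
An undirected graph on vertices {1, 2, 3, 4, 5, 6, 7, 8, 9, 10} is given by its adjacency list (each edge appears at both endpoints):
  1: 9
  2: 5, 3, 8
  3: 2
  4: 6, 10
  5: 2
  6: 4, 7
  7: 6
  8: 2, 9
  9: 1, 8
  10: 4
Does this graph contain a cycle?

|V| = 10, |E| = 8, number of components = 2.
Since 8 = 10 - 2, the graph is a forest and contains no cycle.

No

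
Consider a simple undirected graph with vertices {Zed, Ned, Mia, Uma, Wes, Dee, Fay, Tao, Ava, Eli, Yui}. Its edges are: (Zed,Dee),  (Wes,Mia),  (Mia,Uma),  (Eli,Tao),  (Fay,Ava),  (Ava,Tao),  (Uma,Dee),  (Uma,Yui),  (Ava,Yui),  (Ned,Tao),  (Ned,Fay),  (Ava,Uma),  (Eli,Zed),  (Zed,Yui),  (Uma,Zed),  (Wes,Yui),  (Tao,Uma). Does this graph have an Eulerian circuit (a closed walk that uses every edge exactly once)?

Degrees: Zed:4, Ned:2, Mia:2, Uma:6, Wes:2, Dee:2, Fay:2, Tao:4, Ava:4, Eli:2, Yui:4
Every vertex has even degree and the edges form a single connected piece, so an Eulerian circuit exists.

Yes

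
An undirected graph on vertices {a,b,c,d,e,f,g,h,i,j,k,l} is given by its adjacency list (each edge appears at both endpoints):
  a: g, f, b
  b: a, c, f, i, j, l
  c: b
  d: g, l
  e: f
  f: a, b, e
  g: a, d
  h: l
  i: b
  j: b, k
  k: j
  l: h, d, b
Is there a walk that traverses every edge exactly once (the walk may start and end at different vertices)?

No

Degrees: a:3, b:6, c:1, d:2, e:1, f:3, g:2, h:1, i:1, j:2, k:1, l:3
Odd-degree vertices: a, c, e, f, h, i, k, l (8 total).
With 8 odd-degree vertices (more than two), no single trail can use every edge.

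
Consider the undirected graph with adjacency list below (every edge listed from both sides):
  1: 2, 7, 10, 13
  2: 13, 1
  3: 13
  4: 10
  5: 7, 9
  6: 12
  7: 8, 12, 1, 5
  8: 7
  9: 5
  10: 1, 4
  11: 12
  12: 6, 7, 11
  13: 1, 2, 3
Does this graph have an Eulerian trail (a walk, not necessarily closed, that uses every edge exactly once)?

No

Degrees: 1:4, 2:2, 3:1, 4:1, 5:2, 6:1, 7:4, 8:1, 9:1, 10:2, 11:1, 12:3, 13:3
Odd-degree vertices: 3, 4, 6, 8, 9, 11, 12, 13 (8 total).
With 8 odd-degree vertices (more than two), no single trail can use every edge.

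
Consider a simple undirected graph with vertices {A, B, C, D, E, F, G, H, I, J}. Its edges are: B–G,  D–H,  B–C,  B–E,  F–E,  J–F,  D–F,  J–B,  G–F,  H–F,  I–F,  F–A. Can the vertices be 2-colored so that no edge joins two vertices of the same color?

No

H-D-F-H is an odd cycle (length 3), and a bipartite graph can contain only even cycles.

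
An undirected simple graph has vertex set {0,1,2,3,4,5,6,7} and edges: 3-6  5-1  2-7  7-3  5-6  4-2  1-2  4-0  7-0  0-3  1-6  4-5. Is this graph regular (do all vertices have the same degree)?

Yes

Degrees: 0:3, 1:3, 2:3, 3:3, 4:3, 5:3, 6:3, 7:3
Every vertex has degree 3, so the graph is 3-regular.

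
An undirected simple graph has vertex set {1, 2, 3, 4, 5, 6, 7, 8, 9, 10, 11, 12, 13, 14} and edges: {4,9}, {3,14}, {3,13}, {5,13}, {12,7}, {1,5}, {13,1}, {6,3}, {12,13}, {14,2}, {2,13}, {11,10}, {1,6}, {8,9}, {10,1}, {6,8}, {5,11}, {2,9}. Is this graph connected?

Yes

A breadth-first search from 1 visits 1, 13, 5, 6, 10, 2, 3, 12, 11, 8, 9, 14, 7, 4 — all 14 vertices — so the graph is connected.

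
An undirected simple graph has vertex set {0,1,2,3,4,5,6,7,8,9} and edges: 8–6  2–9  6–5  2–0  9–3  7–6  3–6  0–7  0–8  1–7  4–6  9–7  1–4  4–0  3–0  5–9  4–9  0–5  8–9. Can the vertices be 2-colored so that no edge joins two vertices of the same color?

Yes

Partition the vertices as {2, 3, 4, 5, 7, 8} vs {0, 1, 6, 9}. Each listed edge has one endpoint in each part, so the graph is bipartite.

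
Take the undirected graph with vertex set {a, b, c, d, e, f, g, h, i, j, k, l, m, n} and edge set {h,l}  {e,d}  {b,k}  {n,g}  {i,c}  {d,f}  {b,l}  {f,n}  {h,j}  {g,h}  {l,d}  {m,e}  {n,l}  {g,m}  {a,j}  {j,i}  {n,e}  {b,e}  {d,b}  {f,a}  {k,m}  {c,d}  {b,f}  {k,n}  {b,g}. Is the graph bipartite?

No

The cycle l-d-b-l has length 3, which is odd, so the graph is not bipartite.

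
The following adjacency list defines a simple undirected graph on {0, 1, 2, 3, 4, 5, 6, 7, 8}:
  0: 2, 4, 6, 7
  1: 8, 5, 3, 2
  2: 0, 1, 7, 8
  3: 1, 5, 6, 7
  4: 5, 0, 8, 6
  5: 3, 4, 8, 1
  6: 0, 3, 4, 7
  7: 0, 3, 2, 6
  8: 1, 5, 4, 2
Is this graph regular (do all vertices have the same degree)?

Degrees: 0:4, 1:4, 2:4, 3:4, 4:4, 5:4, 6:4, 7:4, 8:4
All degrees equal 4; the graph is regular.

Yes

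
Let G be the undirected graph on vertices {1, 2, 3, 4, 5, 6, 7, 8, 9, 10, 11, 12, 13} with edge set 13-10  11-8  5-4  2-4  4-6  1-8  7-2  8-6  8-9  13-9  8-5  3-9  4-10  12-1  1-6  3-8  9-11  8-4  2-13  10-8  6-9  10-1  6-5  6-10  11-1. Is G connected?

Yes

A breadth-first search from 1 visits 1, 10, 11, 12, 8, 6, 4, 13, 9, 5, 3, 2, 7 — all 13 vertices — so the graph is connected.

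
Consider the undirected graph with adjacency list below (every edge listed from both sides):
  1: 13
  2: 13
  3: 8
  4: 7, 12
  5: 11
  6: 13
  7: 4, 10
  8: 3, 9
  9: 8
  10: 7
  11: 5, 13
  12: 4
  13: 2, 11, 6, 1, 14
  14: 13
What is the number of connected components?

3

Component: {3, 8, 9}
Component: {4, 7, 10, 12}
Component: {1, 2, 5, 6, 11, 13, 14}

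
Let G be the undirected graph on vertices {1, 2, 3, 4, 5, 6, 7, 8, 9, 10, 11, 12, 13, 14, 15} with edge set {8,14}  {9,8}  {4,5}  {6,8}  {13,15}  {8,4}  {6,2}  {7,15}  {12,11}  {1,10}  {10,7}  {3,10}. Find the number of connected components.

3

Component: {11, 12}
Component: {1, 3, 7, 10, 13, 15}
Component: {2, 4, 5, 6, 8, 9, 14}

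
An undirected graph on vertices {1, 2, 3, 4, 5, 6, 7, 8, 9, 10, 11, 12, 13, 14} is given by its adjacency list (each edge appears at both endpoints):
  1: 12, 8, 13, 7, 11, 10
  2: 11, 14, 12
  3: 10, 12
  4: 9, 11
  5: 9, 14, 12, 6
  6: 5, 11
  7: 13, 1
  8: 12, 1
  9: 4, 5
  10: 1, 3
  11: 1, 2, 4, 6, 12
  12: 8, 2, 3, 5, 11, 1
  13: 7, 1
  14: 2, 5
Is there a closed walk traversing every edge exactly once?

No

Degrees: 1:6, 2:3, 3:2, 4:2, 5:4, 6:2, 7:2, 8:2, 9:2, 10:2, 11:5, 12:6, 13:2, 14:2
Vertices with odd degree: 2, 11. An Eulerian circuit requires all degrees even.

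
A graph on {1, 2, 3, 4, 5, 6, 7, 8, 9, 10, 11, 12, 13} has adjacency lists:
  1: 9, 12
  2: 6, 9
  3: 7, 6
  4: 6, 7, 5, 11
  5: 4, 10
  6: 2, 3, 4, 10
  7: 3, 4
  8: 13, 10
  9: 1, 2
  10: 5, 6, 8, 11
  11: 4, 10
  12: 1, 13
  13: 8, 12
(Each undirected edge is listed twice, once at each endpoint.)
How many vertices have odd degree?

0

Degrees: 1:2, 2:2, 3:2, 4:4, 5:2, 6:4, 7:2, 8:2, 9:2, 10:4, 11:2, 12:2, 13:2
Odd-degree vertices: none.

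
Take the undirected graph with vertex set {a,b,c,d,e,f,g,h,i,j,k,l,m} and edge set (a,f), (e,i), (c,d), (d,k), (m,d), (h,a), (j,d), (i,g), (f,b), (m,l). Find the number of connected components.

Component: {e, g, i}
Component: {a, b, f, h}
Component: {c, d, j, k, l, m}

3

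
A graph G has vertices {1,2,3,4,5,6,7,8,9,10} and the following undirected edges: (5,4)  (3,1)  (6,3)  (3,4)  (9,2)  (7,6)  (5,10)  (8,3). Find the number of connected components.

2

Component: {2, 9}
Component: {1, 3, 4, 5, 6, 7, 8, 10}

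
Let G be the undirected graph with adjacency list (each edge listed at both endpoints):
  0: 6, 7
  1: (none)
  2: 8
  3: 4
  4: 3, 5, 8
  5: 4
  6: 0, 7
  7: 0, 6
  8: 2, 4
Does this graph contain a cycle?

Yes

The graph has 9 vertices, 7 edges, and 3 connected components.
One cycle is 0-6-7-0.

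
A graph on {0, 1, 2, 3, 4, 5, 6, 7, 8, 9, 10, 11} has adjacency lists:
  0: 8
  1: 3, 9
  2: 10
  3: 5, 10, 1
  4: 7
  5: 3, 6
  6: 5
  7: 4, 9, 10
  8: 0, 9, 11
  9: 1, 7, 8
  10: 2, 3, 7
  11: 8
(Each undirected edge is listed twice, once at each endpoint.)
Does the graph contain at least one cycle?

|V| = 12, |E| = 12, number of components = 1.
One cycle is 9-7-10-3-1-9.

Yes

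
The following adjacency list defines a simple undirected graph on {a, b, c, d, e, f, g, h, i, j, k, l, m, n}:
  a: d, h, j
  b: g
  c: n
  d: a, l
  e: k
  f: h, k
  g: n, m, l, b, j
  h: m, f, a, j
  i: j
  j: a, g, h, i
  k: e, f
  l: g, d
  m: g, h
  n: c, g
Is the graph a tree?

No

The graph has 14 vertices and 16 edges.
Connected but with 16 > 13 edges, so it has a cycle and is not a tree.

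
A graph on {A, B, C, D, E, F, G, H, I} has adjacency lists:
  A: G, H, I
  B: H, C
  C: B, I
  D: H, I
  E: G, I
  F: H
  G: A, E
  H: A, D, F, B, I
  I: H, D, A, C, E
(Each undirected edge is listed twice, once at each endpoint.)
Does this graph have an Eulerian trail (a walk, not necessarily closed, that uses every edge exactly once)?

Degrees: A:3, B:2, C:2, D:2, E:2, F:1, G:2, H:5, I:5
Odd-degree vertices: A, F, H, I (4 total).
With 4 odd-degree vertices (more than two), no single trail can use every edge.

No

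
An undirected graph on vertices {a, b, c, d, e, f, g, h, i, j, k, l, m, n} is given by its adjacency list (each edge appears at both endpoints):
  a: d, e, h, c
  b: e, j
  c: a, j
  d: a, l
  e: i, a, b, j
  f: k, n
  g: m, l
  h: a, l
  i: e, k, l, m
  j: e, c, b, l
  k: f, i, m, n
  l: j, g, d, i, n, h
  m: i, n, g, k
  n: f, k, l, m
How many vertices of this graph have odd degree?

0

Degrees: a:4, b:2, c:2, d:2, e:4, f:2, g:2, h:2, i:4, j:4, k:4, l:6, m:4, n:4
Odd-degree vertices: none.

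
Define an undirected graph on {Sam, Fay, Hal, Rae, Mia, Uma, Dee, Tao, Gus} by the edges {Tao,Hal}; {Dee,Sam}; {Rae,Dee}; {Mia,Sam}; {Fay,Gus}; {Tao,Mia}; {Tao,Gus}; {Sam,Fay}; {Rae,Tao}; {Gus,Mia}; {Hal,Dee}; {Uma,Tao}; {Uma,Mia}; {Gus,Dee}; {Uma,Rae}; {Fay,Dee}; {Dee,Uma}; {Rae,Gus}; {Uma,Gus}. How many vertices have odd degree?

Degrees: Sam:3, Fay:3, Hal:2, Rae:4, Mia:4, Uma:5, Dee:6, Tao:5, Gus:6
Odd-degree vertices: Sam, Fay, Uma, Tao.

4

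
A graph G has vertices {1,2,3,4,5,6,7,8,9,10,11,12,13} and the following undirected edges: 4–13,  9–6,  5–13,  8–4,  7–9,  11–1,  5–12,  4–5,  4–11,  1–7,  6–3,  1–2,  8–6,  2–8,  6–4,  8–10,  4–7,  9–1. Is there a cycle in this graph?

The graph has 13 vertices, 18 edges, and 1 connected component.
One cycle is 4-5-13-4.

Yes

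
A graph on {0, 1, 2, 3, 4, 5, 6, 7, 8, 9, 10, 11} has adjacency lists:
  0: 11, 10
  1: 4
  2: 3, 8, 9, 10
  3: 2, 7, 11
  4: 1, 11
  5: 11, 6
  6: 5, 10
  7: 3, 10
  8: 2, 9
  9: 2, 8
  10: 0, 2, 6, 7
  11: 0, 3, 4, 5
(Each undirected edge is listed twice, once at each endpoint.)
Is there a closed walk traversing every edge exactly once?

Degrees: 0:2, 1:1, 2:4, 3:3, 4:2, 5:2, 6:2, 7:2, 8:2, 9:2, 10:4, 11:4
Vertices with odd degree: 1, 3. An Eulerian circuit requires all degrees even.

No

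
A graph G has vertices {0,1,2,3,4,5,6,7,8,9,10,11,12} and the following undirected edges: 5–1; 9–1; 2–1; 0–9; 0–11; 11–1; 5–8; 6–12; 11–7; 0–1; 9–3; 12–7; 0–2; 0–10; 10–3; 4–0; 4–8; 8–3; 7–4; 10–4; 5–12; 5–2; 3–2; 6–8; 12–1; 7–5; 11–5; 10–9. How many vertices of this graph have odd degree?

Degrees: 0:6, 1:6, 2:4, 3:4, 4:4, 5:6, 6:2, 7:4, 8:4, 9:4, 10:4, 11:4, 12:4
Odd-degree vertices: none.

0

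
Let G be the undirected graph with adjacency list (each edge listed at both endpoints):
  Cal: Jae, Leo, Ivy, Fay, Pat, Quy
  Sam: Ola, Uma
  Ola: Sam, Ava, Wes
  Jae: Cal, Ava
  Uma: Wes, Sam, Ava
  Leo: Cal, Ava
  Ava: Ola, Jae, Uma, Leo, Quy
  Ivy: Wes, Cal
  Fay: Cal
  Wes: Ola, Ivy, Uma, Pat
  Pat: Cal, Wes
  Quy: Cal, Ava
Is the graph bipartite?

Yes

A valid 2-coloring puts {Ola, Jae, Uma, Leo, Ivy, Fay, Pat, Quy} on one side and {Cal, Sam, Ava, Wes} on the other; every edge crosses between the two sides.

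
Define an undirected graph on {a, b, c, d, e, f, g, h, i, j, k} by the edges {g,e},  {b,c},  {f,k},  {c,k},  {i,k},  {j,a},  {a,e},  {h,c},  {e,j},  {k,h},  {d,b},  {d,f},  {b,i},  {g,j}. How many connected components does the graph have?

Component: {a, e, g, j}
Component: {b, c, d, f, h, i, k}

2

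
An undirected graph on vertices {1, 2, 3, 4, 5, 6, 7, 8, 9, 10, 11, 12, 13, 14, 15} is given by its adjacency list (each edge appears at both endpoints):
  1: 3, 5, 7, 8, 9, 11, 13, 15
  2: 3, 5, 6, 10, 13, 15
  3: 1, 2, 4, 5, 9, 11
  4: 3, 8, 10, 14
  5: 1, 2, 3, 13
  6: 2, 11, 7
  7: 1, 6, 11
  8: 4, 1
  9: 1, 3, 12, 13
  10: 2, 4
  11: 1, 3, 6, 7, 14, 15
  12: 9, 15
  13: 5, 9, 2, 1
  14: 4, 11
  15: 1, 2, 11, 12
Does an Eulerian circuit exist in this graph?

Degrees: 1:8, 2:6, 3:6, 4:4, 5:4, 6:3, 7:3, 8:2, 9:4, 10:2, 11:6, 12:2, 13:4, 14:2, 15:4
Vertices with odd degree: 6, 7. An Eulerian circuit requires all degrees even.

No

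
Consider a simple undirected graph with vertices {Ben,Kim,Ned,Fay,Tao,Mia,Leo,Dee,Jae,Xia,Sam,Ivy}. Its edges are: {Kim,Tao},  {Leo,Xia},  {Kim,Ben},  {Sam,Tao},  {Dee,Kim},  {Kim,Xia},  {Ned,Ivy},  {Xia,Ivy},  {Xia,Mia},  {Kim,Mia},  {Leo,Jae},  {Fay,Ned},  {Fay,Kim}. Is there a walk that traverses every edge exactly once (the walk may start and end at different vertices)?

No

Degrees: Ben:1, Kim:6, Ned:2, Fay:2, Tao:2, Mia:2, Leo:2, Dee:1, Jae:1, Xia:4, Sam:1, Ivy:2
Odd-degree vertices: Ben, Dee, Jae, Sam (4 total).
With 4 odd-degree vertices (more than two), no single trail can use every edge.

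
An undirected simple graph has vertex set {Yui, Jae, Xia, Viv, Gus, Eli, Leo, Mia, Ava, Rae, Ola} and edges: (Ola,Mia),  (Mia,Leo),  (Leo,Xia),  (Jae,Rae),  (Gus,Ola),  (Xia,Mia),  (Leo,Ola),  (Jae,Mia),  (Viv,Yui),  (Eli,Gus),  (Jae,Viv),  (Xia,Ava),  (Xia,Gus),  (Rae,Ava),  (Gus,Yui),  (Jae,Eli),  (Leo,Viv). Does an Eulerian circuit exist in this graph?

Degrees: Yui:2, Jae:4, Xia:4, Viv:3, Gus:4, Eli:2, Leo:4, Mia:4, Ava:2, Rae:2, Ola:3
Viv, Ola have odd degree; an Eulerian circuit needs every degree to be even, so none exists.

No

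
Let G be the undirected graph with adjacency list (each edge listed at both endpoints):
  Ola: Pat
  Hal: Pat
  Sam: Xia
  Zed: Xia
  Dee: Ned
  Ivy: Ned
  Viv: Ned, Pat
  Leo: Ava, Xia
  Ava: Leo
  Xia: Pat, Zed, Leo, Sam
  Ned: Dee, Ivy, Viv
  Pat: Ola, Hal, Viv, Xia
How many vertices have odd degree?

8

Degrees: Ola:1, Hal:1, Sam:1, Zed:1, Dee:1, Ivy:1, Viv:2, Leo:2, Ava:1, Xia:4, Ned:3, Pat:4
Odd-degree vertices: Ola, Hal, Sam, Zed, Dee, Ivy, Ava, Ned.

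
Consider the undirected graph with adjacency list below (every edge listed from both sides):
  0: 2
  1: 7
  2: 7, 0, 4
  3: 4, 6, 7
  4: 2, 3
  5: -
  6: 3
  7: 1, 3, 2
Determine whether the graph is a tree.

No

The graph has 8 vertices and 7 edges.
It splits into 2 components, so it cannot be a tree.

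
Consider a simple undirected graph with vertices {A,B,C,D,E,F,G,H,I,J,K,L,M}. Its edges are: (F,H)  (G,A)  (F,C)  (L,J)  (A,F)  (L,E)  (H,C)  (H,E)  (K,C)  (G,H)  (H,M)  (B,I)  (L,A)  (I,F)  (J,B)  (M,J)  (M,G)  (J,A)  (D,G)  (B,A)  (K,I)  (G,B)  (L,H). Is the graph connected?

Yes

Starting from A and exploring outward reaches every vertex (A, L, B, G, F, J, H, E, I, D, M, C, K); the graph is connected.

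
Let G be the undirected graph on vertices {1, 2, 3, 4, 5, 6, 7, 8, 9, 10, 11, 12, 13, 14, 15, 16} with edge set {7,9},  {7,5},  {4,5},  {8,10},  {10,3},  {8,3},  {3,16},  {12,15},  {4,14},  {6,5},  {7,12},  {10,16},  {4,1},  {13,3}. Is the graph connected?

No

Component: {2}
Component: {11}
Component: {3, 8, 10, 13, 16}
Component: {1, 4, 5, 6, 7, 9, 12, 14, 15}
There are 4 separate components, so the graph is not connected.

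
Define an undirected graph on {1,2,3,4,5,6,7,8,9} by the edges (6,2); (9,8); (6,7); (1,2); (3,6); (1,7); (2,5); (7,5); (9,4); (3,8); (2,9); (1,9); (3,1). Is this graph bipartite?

No

The cycle 1-2-9-1 has length 3, which is odd, so the graph is not bipartite.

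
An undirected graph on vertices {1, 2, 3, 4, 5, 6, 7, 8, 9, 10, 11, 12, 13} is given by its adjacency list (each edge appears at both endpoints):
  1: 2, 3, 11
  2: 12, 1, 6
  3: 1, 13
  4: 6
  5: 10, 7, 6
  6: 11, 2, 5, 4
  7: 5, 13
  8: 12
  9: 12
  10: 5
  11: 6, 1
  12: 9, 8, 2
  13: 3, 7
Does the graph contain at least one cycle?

|V| = 13, |E| = 14, number of components = 1.
Since 14 > 13 - 1, a cycle must exist; for instance 1-2-6-11-1.

Yes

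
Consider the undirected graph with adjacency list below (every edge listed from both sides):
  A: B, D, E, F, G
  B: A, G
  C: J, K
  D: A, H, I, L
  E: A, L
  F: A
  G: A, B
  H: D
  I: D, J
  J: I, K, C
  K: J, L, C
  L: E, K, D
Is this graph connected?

Starting from A and exploring outward reaches every vertex (A, D, F, G, B, E, L, H, I, K, J, C); the graph is connected.

Yes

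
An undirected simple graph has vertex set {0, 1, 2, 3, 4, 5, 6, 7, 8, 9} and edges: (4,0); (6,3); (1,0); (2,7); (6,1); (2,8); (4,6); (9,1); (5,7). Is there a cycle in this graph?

Yes

The graph has 10 vertices, 9 edges, and 2 connected components.
Since 9 > 10 - 2, a cycle must exist; for instance 0-1-6-4-0.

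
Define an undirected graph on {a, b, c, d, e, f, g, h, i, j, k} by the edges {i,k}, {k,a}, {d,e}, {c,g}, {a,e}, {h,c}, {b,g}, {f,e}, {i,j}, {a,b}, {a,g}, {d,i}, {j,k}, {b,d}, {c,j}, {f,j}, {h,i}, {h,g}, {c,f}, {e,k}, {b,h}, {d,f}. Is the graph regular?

Degrees: a:4, b:4, c:4, d:4, e:4, f:4, g:4, h:4, i:4, j:4, k:4
All degrees equal 4; the graph is regular.

Yes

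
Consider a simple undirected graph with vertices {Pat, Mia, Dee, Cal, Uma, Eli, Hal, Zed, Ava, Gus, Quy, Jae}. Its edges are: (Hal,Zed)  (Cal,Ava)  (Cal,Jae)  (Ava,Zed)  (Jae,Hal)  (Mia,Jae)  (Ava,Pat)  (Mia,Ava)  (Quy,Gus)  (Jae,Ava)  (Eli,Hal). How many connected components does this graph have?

4

Component: {Dee}
Component: {Uma}
Component: {Gus, Quy}
Component: {Pat, Mia, Cal, Eli, Hal, Zed, Ava, Jae}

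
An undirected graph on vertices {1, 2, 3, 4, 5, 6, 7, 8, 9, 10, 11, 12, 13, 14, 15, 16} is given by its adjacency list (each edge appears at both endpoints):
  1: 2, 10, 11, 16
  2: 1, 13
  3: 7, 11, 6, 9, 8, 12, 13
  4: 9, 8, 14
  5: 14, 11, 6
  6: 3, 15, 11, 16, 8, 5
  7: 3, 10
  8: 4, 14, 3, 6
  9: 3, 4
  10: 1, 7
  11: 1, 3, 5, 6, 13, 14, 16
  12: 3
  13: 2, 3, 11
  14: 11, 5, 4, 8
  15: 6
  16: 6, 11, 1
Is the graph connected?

Starting from 1 and exploring outward reaches every vertex (1, 2, 11, 10, 16, 13, 3, 6, 14, 5, 7, 12, 9, 8, 15, 4); the graph is connected.

Yes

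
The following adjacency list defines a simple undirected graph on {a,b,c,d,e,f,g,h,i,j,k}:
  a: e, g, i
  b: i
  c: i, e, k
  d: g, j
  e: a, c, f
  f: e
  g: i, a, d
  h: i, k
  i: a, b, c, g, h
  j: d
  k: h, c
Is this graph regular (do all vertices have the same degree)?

No

Degrees: a:3, b:1, c:3, d:2, e:3, f:1, g:3, h:2, i:5, j:1, k:2
Vertex b has degree 1 while i has degree 5, so the graph is not regular.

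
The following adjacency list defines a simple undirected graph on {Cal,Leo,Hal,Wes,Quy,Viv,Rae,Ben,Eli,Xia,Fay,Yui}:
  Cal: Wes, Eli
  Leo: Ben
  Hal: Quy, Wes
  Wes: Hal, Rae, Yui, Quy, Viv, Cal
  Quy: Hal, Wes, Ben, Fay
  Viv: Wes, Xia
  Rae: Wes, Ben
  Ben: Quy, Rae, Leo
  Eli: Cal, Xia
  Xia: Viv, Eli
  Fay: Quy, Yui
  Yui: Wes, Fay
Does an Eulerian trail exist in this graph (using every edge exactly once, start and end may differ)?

Yes

Degrees: Cal:2, Leo:1, Hal:2, Wes:6, Quy:4, Viv:2, Rae:2, Ben:3, Eli:2, Xia:2, Fay:2, Yui:2
Odd-degree vertices: Leo, Ben (2 total).
With 2 odd-degree vertices and all edges in one connected piece, an Eulerian trail exists (from Leo to Ben).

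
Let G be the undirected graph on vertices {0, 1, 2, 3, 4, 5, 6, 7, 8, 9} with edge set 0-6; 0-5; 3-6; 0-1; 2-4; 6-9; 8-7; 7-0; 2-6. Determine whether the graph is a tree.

Yes

The graph has 10 vertices and 9 edges.
It is connected with exactly 9 edges, hence acyclic — it is a tree.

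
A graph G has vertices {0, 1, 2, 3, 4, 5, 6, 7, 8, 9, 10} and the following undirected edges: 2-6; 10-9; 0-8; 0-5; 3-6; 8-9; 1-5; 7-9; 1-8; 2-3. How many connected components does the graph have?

Component: {4}
Component: {2, 3, 6}
Component: {0, 1, 5, 7, 8, 9, 10}

3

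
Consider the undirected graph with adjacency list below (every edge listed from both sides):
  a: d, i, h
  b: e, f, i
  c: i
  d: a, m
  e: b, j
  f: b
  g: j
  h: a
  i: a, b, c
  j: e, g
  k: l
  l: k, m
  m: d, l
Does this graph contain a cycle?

The graph has 13 vertices, 12 edges, and 1 connected component.
Since 12 = 13 - 1, the graph is a forest and contains no cycle.

No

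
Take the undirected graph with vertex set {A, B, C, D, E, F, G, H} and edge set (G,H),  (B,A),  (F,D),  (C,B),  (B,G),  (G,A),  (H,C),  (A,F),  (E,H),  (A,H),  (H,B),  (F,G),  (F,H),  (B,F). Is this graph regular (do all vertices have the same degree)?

No

Degrees: A:4, B:5, C:2, D:1, E:1, F:5, G:4, H:6
Degrees are not all equal (e.g. deg(D)=1 but deg(H)=6); not regular.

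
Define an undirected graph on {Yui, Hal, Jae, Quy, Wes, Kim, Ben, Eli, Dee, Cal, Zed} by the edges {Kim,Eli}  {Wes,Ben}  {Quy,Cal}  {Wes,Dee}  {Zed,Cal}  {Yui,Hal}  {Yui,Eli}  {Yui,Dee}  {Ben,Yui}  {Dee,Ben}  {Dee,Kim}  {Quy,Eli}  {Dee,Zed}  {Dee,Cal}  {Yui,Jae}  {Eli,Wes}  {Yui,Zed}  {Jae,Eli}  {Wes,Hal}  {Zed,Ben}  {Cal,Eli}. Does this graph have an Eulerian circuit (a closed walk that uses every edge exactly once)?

Yes

Degrees: Yui:6, Hal:2, Jae:2, Quy:2, Wes:4, Kim:2, Ben:4, Eli:6, Dee:6, Cal:4, Zed:4
All degrees are even and the non-isolated vertices are connected — an Eulerian circuit exists.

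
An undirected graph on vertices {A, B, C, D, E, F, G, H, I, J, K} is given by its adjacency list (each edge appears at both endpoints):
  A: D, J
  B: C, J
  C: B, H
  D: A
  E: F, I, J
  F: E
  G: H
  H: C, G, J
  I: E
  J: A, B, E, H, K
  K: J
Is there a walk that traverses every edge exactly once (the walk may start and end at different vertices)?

Degrees: A:2, B:2, C:2, D:1, E:3, F:1, G:1, H:3, I:1, J:5, K:1
Odd-degree vertices: D, E, F, G, H, I, J, K (8 total).
With 8 odd-degree vertices (more than two), no single trail can use every edge.

No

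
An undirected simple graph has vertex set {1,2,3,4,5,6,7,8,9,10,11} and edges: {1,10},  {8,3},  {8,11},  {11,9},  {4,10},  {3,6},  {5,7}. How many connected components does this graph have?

4

Component: {2}
Component: {5, 7}
Component: {1, 4, 10}
Component: {3, 6, 8, 9, 11}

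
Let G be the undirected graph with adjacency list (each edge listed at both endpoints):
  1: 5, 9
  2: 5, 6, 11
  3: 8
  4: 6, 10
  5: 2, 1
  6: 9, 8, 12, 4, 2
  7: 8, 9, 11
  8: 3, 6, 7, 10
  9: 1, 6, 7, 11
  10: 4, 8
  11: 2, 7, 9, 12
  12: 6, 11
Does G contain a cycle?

The graph has 12 vertices, 17 edges, and 1 connected component.
Since 17 > 12 - 1, a cycle must exist; for instance 2-11-7-8-10-4-6-2.

Yes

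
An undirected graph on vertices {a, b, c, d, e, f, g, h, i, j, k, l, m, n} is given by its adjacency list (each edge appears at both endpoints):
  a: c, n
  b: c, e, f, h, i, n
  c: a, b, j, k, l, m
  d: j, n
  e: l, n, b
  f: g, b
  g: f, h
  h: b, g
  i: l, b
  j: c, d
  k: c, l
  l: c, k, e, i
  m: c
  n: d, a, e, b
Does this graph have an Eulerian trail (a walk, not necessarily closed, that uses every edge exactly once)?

Yes

Degrees: a:2, b:6, c:6, d:2, e:3, f:2, g:2, h:2, i:2, j:2, k:2, l:4, m:1, n:4
Odd-degree vertices: e, m (2 total).
The non-isolated vertices are connected and exactly 2 have odd degree, so an Eulerian trail exists (from e to m).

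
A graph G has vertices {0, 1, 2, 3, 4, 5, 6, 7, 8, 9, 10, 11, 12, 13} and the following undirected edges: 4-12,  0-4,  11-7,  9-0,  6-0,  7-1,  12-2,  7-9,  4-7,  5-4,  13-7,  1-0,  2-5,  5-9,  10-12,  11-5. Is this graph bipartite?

Partition the vertices as {1, 2, 3, 4, 6, 8, 9, 10, 11, 13} vs {0, 5, 7, 12}. Each listed edge has one endpoint in each part, so the graph is bipartite.

Yes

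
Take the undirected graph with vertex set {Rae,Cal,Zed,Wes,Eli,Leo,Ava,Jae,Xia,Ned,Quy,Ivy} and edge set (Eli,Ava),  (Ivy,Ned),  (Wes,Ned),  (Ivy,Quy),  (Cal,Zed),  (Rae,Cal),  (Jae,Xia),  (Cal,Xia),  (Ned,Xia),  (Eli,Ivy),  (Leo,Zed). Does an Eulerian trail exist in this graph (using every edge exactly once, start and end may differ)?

Degrees: Rae:1, Cal:3, Zed:2, Wes:1, Eli:2, Leo:1, Ava:1, Jae:1, Xia:3, Ned:3, Quy:1, Ivy:3
Odd-degree vertices: Rae, Cal, Wes, Leo, Ava, Jae, Xia, Ned, Quy, Ivy (10 total).
An Eulerian trail requires 0 or 2 odd-degree vertices; here there are 10.

No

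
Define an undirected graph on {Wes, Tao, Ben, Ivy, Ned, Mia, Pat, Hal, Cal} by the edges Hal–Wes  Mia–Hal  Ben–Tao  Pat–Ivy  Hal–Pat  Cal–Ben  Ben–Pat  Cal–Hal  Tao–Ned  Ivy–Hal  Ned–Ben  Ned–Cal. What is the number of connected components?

Component: {Wes, Tao, Ben, Ivy, Ned, Mia, Pat, Hal, Cal}

1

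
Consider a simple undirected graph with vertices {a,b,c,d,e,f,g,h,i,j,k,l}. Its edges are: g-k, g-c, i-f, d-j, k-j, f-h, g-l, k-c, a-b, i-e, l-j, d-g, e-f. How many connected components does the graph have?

3

Component: {a, b}
Component: {e, f, h, i}
Component: {c, d, g, j, k, l}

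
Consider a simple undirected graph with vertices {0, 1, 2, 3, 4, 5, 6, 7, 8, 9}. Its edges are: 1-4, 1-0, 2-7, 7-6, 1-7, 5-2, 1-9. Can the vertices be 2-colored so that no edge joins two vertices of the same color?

A valid 2-coloring puts {1, 2, 3, 6, 8} on one side and {0, 4, 5, 7, 9} on the other; every edge crosses between the two sides.

Yes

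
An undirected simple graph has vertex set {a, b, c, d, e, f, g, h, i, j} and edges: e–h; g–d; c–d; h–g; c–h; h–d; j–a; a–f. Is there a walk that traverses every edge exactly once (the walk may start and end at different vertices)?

No

Degrees: a:2, b:0, c:2, d:3, e:1, f:1, g:2, h:4, i:0, j:1
Odd-degree vertices: d, e, f, j (4 total).
With 4 odd-degree vertices (more than two), no single trail can use every edge.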